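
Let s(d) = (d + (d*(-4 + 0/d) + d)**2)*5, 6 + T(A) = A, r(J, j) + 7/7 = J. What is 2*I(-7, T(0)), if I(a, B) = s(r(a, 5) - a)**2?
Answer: 3200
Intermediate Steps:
r(J, j) = -1 + J
T(A) = -6 + A
s(d) = 5*d + 45*d**2 (s(d) = (d + (d*(-4 + 0) + d)**2)*5 = (d + (d*(-4) + d)**2)*5 = (d + (-4*d + d)**2)*5 = (d + (-3*d)**2)*5 = (d + 9*d**2)*5 = 5*d + 45*d**2)
I(a, B) = 1600 (I(a, B) = (5*((-1 + a) - a)*(1 + 9*((-1 + a) - a)))**2 = (5*(-1)*(1 + 9*(-1)))**2 = (5*(-1)*(1 - 9))**2 = (5*(-1)*(-8))**2 = 40**2 = 1600)
2*I(-7, T(0)) = 2*1600 = 3200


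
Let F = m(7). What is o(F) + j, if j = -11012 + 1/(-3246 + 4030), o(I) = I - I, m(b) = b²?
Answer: -8633407/784 ≈ -11012.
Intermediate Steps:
F = 49 (F = 7² = 49)
o(I) = 0
j = -8633407/784 (j = -11012 + 1/784 = -8633407/784 ≈ -11012.)
o(F) + j = 0 - 8633407/784 = -8633407/784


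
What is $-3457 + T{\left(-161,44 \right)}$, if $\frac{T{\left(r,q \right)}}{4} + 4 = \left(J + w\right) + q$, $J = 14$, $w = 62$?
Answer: $-2993$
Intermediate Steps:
$T{\left(r,q \right)} = 288 + 4 q$ ($T{\left(r,q \right)} = -16 + 4 \left(\left(14 + 62\right) + q\right) = -16 + 4 \left(76 + q\right) = -16 + \left(304 + 4 q\right) = 288 + 4 q$)
$-3457 + T{\left(-161,44 \right)} = -3457 + \left(288 + 4 \cdot 44\right) = -3457 + \left(288 + 176\right) = -3457 + 464 = -2993$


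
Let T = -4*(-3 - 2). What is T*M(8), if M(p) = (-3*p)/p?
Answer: -60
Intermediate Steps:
M(p) = -3
T = 20 (T = -4*(-5) = 20)
T*M(8) = 20*(-3) = -60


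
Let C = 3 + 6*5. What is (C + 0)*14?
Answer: 462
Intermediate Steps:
C = 33 (C = 3 + 30 = 33)
(C + 0)*14 = (33 + 0)*14 = 33*14 = 462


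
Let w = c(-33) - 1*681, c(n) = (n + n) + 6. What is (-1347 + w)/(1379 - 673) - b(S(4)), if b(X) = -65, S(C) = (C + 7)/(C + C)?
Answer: 21901/353 ≈ 62.042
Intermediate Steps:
S(C) = (7 + C)/(2*C) (S(C) = (7 + C)/((2*C)) = (7 + C)*(1/(2*C)) = (7 + C)/(2*C))
c(n) = 6 + 2*n (c(n) = 2*n + 6 = 6 + 2*n)
w = -741 (w = (6 + 2*(-33)) - 1*681 = (6 - 66) - 681 = -60 - 681 = -741)
(-1347 + w)/(1379 - 673) - b(S(4)) = (-1347 - 741)/(1379 - 673) - 1*(-65) = -2088/706 + 65 = -2088*1/706 + 65 = -1044/353 + 65 = 21901/353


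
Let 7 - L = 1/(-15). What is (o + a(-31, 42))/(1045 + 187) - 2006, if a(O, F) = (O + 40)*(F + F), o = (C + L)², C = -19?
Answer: -555861059/277200 ≈ -2005.3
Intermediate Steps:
L = 106/15 (L = 7 - 1/(-15) = 7 - 1*(-1/15) = 7 + 1/15 = 106/15 ≈ 7.0667)
o = 32041/225 (o = (-19 + 106/15)² = (-179/15)² = 32041/225 ≈ 142.40)
a(O, F) = 2*F*(40 + O) (a(O, F) = (40 + O)*(2*F) = 2*F*(40 + O))
(o + a(-31, 42))/(1045 + 187) - 2006 = (32041/225 + 2*42*(40 - 31))/(1045 + 187) - 2006 = (32041/225 + 2*42*9)/1232 - 2006 = (32041/225 + 756)*(1/1232) - 2006 = (202141/225)*(1/1232) - 2006 = 202141/277200 - 2006 = -555861059/277200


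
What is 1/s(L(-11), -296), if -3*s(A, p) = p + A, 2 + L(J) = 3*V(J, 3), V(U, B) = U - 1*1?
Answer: 3/334 ≈ 0.0089820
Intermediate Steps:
V(U, B) = -1 + U (V(U, B) = U - 1 = -1 + U)
L(J) = -5 + 3*J (L(J) = -2 + 3*(-1 + J) = -2 + (-3 + 3*J) = -5 + 3*J)
s(A, p) = -A/3 - p/3 (s(A, p) = -(p + A)/3 = -(A + p)/3 = -A/3 - p/3)
1/s(L(-11), -296) = 1/(-(-5 + 3*(-11))/3 - ⅓*(-296)) = 1/(-(-5 - 33)/3 + 296/3) = 1/(-⅓*(-38) + 296/3) = 1/(38/3 + 296/3) = 1/(334/3) = 3/334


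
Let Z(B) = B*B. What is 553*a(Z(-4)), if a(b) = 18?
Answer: 9954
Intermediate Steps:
Z(B) = B**2
553*a(Z(-4)) = 553*18 = 9954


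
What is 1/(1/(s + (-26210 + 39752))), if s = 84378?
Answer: 97920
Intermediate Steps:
1/(1/(s + (-26210 + 39752))) = 1/(1/(84378 + (-26210 + 39752))) = 1/(1/(84378 + 13542)) = 1/(1/97920) = 97920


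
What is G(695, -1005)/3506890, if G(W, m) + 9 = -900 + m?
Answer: -957/1753445 ≈ -0.00054578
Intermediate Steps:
G(W, m) = -909 + m (G(W, m) = -9 + (-900 + m) = -909 + m)
G(695, -1005)/3506890 = (-909 - 1005)/3506890 = -1914*1/3506890 = -957/1753445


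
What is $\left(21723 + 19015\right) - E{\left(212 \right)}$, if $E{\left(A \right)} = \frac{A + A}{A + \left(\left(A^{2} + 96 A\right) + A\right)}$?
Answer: $\frac{6314389}{155} \approx 40738.0$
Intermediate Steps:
$E{\left(A \right)} = \frac{2 A}{A^{2} + 98 A}$ ($E{\left(A \right)} = \frac{2 A}{A + \left(A^{2} + 97 A\right)} = \frac{2 A}{A^{2} + 98 A}$)
$\left(21723 + 19015\right) - E{\left(212 \right)} = \left(21723 + 19015\right) - \frac{2}{98 + 212} = 40738 - \frac{2}{310} = 40738 - 2 \cdot \frac{1}{310} = 40738 - \frac{1}{155} = \frac{6314389}{155}$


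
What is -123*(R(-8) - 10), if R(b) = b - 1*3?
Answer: 2583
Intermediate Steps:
R(b) = -3 + b (R(b) = b - 3 = -3 + b)
-123*(R(-8) - 10) = -123*((-3 - 8) - 10) = -123*(-11 - 10) = -123*(-21) = 2583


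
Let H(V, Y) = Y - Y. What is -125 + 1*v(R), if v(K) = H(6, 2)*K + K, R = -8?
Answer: -133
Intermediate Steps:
H(V, Y) = 0
v(K) = K (v(K) = 0*K + K = 0 + K = K)
-125 + 1*v(R) = -125 + 1*(-8) = -125 - 8 = -133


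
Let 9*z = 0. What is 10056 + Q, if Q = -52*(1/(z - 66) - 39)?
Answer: 398798/33 ≈ 12085.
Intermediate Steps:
z = 0 (z = (⅑)*0 = 0)
Q = 66950/33 (Q = -52*(1/(0 - 66) - 39) = -52*(1/(-66) - 39) = -52*(-1/66 - 39) = -52*(-2575/66) = 66950/33 ≈ 2028.8)
10056 + Q = 10056 + 66950/33 = 398798/33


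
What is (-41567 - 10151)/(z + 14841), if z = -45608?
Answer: 51718/30767 ≈ 1.6810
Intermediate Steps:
(-41567 - 10151)/(z + 14841) = (-41567 - 10151)/(-45608 + 14841) = -51718/(-30767) = -51718*(-1/30767) = 51718/30767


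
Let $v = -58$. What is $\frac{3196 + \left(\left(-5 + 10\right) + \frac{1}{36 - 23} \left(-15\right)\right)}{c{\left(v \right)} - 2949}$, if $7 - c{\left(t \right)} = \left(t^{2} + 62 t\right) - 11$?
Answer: $- \frac{41598}{35087} \approx -1.1856$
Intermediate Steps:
$c{\left(t \right)} = 18 - t^{2} - 62 t$ ($c{\left(t \right)} = 7 - \left(\left(t^{2} + 62 t\right) - 11\right) = 7 - \left(-11 + t^{2} + 62 t\right) = 18 - t^{2} - 62 t$)
$\frac{3196 + \left(\left(-5 + 10\right) + \frac{1}{36 - 23} \left(-15\right)\right)}{c{\left(v \right)} - 2949} = \frac{3196 + \left(\left(-5 + 10\right) + \frac{1}{36 - 23} \left(-15\right)\right)}{\left(18 - \left(-58\right)^{2} - -3596\right) - 2949} = \frac{3196 + \left(5 + \frac{1}{13} \left(-15\right)\right)}{\left(18 - 3364 + 3596\right) - 2949} = \frac{3196 + \left(5 - \frac{15}{13}\right)}{250 - 2949} = \frac{3196 + \frac{50}{13}}{-2699} = \frac{41598}{13} \left(- \frac{1}{2699}\right) = - \frac{41598}{35087}$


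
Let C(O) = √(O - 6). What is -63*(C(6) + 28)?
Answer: -1764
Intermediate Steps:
C(O) = √(-6 + O)
-63*(C(6) + 28) = -63*(√(-6 + 6) + 28) = -63*(√0 + 28) = -63*(0 + 28) = -63*28 = -1764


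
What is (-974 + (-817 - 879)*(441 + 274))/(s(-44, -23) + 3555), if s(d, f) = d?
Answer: -1213614/3511 ≈ -345.66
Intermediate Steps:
(-974 + (-817 - 879)*(441 + 274))/(s(-44, -23) + 3555) = (-974 + (-817 - 879)*(441 + 274))/(-44 + 3555) = (-974 - 1696*715)/3511 = (-974 - 1212640)*(1/3511) = -1213614*1/3511 = -1213614/3511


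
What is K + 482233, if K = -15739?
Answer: 466494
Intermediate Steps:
K + 482233 = -15739 + 482233 = 466494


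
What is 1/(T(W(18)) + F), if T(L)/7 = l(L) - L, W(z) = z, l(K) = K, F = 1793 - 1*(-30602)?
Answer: 1/32395 ≈ 3.0869e-5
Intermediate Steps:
F = 32395 (F = 1793 + 30602 = 32395)
T(L) = 0 (T(L) = 7*(L - L) = 7*0 = 0)
1/(T(W(18)) + F) = 1/(0 + 32395) = 1/32395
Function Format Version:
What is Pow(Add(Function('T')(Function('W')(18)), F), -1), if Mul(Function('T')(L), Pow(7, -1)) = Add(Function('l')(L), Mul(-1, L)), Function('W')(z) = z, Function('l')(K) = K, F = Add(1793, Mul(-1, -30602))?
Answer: Rational(1, 32395) ≈ 3.0869e-5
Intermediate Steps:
F = 32395 (F = Add(1793, 30602) = 32395)
Function('T')(L) = 0 (Function('T')(L) = Mul(7, Add(L, Mul(-1, L))) = Mul(7, 0) = 0)
Pow(Add(Function('T')(Function('W')(18)), F), -1) = Pow(Add(0, 32395), -1) = Pow(32395, -1) = Rational(1, 32395)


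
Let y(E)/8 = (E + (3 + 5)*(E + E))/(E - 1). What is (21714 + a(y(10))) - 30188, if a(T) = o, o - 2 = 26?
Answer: -8446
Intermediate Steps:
y(E) = 136*E/(-1 + E) (y(E) = 8*((E + (3 + 5)*(E + E))/(E - 1)) = 8*((E + 8*(2*E))/(-1 + E)) = 8*((E + 16*E)/(-1 + E)) = 8*((17*E)/(-1 + E)) = 8*(17*E/(-1 + E)) = 136*E/(-1 + E))
o = 28 (o = 2 + 26 = 28)
a(T) = 28
(21714 + a(y(10))) - 30188 = (21714 + 28) - 30188 = 21742 - 30188 = -8446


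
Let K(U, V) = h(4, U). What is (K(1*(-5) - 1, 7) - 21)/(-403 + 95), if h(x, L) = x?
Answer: 17/308 ≈ 0.055195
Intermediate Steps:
K(U, V) = 4
(K(1*(-5) - 1, 7) - 21)/(-403 + 95) = (4 - 21)/(-403 + 95) = -17/(-308) = -17*(-1/308) = 17/308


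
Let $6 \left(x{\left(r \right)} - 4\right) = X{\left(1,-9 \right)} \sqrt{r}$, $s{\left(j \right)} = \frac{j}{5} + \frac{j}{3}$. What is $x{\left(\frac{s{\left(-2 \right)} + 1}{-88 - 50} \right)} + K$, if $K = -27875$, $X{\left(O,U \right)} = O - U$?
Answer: $-27871 + \frac{\sqrt{230}}{414} \approx -27871.0$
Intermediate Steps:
$s{\left(j \right)} = \frac{8 j}{15}$ ($s{\left(j \right)} = j \frac{1}{5} + j \frac{1}{3} = \frac{j}{5} + \frac{j}{3} = \frac{8 j}{15}$)
$x{\left(r \right)} = 4 + \frac{5 \sqrt{r}}{3}$ ($x{\left(r \right)} = 4 + \frac{\left(1 - -9\right) \sqrt{r}}{6} = 4 + \frac{\left(1 + 9\right) \sqrt{r}}{6} = 4 + \frac{10 \sqrt{r}}{6} = 4 + \frac{5 \sqrt{r}}{3}$)
$x{\left(\frac{s{\left(-2 \right)} + 1}{-88 - 50} \right)} + K = \left(4 + \frac{5 \sqrt{\frac{\frac{8}{15} \left(-2\right) + 1}{-88 - 50}}}{3}\right) - 27875 = \left(4 + \frac{5 \sqrt{\frac{- \frac{16}{15} + 1}{-138}}}{3}\right) - 27875 = \left(4 + \frac{5 \sqrt{\left(- \frac{1}{15}\right) \left(- \frac{1}{138}\right)}}{3}\right) - 27875 = \left(4 + \frac{5}{3 \cdot 3 \sqrt{230}}\right) - 27875 = \left(4 + \frac{5 \frac{\sqrt{230}}{690}}{3}\right) - 27875 = \left(4 + \frac{\sqrt{230}}{414}\right) - 27875 = -27871 + \frac{\sqrt{230}}{414}$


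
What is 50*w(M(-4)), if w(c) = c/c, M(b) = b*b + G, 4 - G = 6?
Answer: 50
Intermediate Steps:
G = -2 (G = 4 - 1*6 = 4 - 6 = -2)
M(b) = -2 + b² (M(b) = b*b - 2 = b² - 2 = -2 + b²)
w(c) = 1
50*w(M(-4)) = 50*1 = 50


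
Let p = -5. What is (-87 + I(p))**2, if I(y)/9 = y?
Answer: 17424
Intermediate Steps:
I(y) = 9*y
(-87 + I(p))**2 = (-87 + 9*(-5))**2 = (-87 - 45)**2 = (-132)**2 = 17424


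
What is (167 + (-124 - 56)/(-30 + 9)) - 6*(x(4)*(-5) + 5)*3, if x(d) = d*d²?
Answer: 40919/7 ≈ 5845.6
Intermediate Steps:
x(d) = d³
(167 + (-124 - 56)/(-30 + 9)) - 6*(x(4)*(-5) + 5)*3 = (167 + (-124 - 56)/(-30 + 9)) - 6*(4³*(-5) + 5)*3 = (167 - 180/(-21)) - 6*(64*(-5) + 5)*3 = (167 - 180*(-1/21)) - 6*(-320 + 5)*3 = (167 + 60/7) - 6*(-315)*3 = 1229/7 + 1890*3 = 1229/7 + 5670 = 40919/7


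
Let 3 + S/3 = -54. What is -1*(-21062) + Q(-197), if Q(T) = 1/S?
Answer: 3601601/171 ≈ 21062.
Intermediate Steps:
S = -171 (S = -9 + 3*(-54) = -9 - 162 = -171)
Q(T) = -1/171 (Q(T) = 1/(-171) = -1/171)
-1*(-21062) + Q(-197) = -1*(-21062) - 1/171 = 21062 - 1/171 = 3601601/171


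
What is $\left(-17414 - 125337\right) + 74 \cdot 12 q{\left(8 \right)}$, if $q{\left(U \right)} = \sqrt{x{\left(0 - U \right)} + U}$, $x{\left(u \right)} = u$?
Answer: $-142751$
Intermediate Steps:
$q{\left(U \right)} = 0$ ($q{\left(U \right)} = \sqrt{\left(0 - U\right) + U} = \sqrt{- U + U} = \sqrt{0} = 0$)
$\left(-17414 - 125337\right) + 74 \cdot 12 q{\left(8 \right)} = \left(-17414 - 125337\right) + 74 \cdot 12 \cdot 0 = \left(-17414 - 125337\right) + 888 \cdot 0 = -142751 + 0 = -142751$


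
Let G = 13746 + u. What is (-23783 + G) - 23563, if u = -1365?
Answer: -34965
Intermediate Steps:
G = 12381 (G = 13746 - 1365 = 12381)
(-23783 + G) - 23563 = (-23783 + 12381) - 23563 = -11402 - 23563 = -34965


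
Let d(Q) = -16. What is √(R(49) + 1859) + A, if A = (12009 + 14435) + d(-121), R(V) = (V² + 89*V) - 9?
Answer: 26428 + 2*√2153 ≈ 26521.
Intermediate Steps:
R(V) = -9 + V² + 89*V
A = 26428 (A = (12009 + 14435) - 16 = 26444 - 16 = 26428)
√(R(49) + 1859) + A = √((-9 + 49² + 89*49) + 1859) + 26428 = √((-9 + 2401 + 4361) + 1859) + 26428 = √(6753 + 1859) + 26428 = √8612 + 26428 = 2*√2153 + 26428 = 26428 + 2*√2153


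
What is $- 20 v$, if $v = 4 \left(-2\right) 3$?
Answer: $480$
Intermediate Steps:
$v = -24$ ($v = \left(-8\right) 3 = -24$)
$- 20 v = \left(-20\right) \left(-24\right) = 480$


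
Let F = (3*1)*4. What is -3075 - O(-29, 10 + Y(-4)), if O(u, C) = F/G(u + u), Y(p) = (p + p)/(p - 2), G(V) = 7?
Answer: -21537/7 ≈ -3076.7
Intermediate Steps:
F = 12 (F = 3*4 = 12)
Y(p) = 2*p/(-2 + p) (Y(p) = (2*p)/(-2 + p) = 2*p/(-2 + p))
O(u, C) = 12/7
-3075 - O(-29, 10 + Y(-4)) = -3075 - 1*12/7 = -3075 - 12/7 = -21537/7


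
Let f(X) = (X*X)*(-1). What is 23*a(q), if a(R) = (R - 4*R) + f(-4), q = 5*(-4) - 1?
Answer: 1081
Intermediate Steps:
f(X) = -X**2 (f(X) = X**2*(-1) = -X**2)
q = -21 (q = -20 - 1 = -21)
a(R) = -16 - 3*R (a(R) = (R - 4*R) - 1*(-4)**2 = -3*R - 1*16 = -3*R - 16 = -16 - 3*R)
23*a(q) = 23*(-16 - 3*(-21)) = 23*(-16 + 63) = 23*47 = 1081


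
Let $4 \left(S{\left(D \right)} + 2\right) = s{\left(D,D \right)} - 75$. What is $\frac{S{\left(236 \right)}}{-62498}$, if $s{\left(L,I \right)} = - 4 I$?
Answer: $\frac{1027}{249992} \approx 0.0041081$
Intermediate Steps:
$S{\left(D \right)} = - \frac{83}{4} - D$ ($S{\left(D \right)} = -2 + \frac{- 4 D - 75}{4} = -2 + \frac{-75 - 4 D}{4} = -2 - \left(\frac{75}{4} + D\right) = - \frac{83}{4} - D$)
$\frac{S{\left(236 \right)}}{-62498} = \frac{- \frac{83}{4} - 236}{-62498} = \left(- \frac{83}{4} - 236\right) \left(- \frac{1}{62498}\right) = \left(- \frac{1027}{4}\right) \left(- \frac{1}{62498}\right) = \frac{1027}{249992}$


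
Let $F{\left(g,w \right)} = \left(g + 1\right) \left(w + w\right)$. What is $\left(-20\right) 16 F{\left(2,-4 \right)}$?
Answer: $7680$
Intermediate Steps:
$F{\left(g,w \right)} = 2 w \left(1 + g\right)$ ($F{\left(g,w \right)} = \left(1 + g\right) 2 w = 2 w \left(1 + g\right)$)
$\left(-20\right) 16 F{\left(2,-4 \right)} = \left(-20\right) 16 \cdot 2 \left(-4\right) \left(1 + 2\right) = - 320 \cdot 2 \left(-4\right) 3 = \left(-320\right) \left(-24\right) = 7680$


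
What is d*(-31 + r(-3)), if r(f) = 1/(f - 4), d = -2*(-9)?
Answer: -3924/7 ≈ -560.57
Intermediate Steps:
d = 18
r(f) = 1/(-4 + f)
d*(-31 + r(-3)) = 18*(-31 + 1/(-4 - 3)) = 18*(-31 + 1/(-7)) = 18*(-31 - 1/7) = 18*(-218/7) = -3924/7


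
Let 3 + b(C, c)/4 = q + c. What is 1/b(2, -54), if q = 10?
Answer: -1/188 ≈ -0.0053191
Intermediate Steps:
b(C, c) = 28 + 4*c (b(C, c) = -12 + 4*(10 + c) = -12 + (40 + 4*c) = 28 + 4*c)
1/b(2, -54) = 1/(28 + 4*(-54)) = 1/(28 - 216) = 1/(-188) = -1/188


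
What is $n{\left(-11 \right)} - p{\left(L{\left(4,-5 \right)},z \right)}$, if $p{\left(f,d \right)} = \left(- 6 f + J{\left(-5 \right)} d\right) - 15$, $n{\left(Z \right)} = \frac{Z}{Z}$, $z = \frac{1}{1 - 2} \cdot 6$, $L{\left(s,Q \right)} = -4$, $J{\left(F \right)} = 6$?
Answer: $28$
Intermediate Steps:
$z = -6$ ($z = \frac{1}{-1} \cdot 6 = \left(-1\right) 6 = -6$)
$n{\left(Z \right)} = 1$
$p{\left(f,d \right)} = -15 - 6 f + 6 d$ ($p{\left(f,d \right)} = \left(- 6 f + 6 d\right) - 15 = -15 - 6 f + 6 d$)
$n{\left(-11 \right)} - p{\left(L{\left(4,-5 \right)},z \right)} = 1 - \left(-15 - -24 + 6 \left(-6\right)\right) = 1 - \left(-15 + 24 - 36\right) = 1 - -27 = 1 + 27 = 28$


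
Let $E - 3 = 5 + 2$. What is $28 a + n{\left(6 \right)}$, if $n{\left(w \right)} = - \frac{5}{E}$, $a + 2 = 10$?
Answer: $\frac{447}{2} \approx 223.5$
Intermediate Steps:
$E = 10$ ($E = 3 + \left(5 + 2\right) = 3 + 7 = 10$)
$a = 8$ ($a = -2 + 10 = 8$)
$n{\left(w \right)} = - \frac{1}{2}$ ($n{\left(w \right)} = - \frac{5}{10} = \left(-5\right) \frac{1}{10} = - \frac{1}{2}$)
$28 a + n{\left(6 \right)} = 28 \cdot 8 - \frac{1}{2} = 224 - \frac{1}{2} = \frac{447}{2}$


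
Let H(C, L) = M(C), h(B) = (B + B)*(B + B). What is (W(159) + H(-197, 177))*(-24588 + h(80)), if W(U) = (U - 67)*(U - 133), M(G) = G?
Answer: 2221340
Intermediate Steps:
W(U) = (-133 + U)*(-67 + U) (W(U) = (-67 + U)*(-133 + U) = (-133 + U)*(-67 + U))
h(B) = 4*B**2 (h(B) = (2*B)*(2*B) = 4*B**2)
H(C, L) = C
(W(159) + H(-197, 177))*(-24588 + h(80)) = ((8911 + 159**2 - 200*159) - 197)*(-24588 + 4*80**2) = ((8911 + 25281 - 31800) - 197)*(-24588 + 4*6400) = (2392 - 197)*(-24588 + 25600) = 2195*1012 = 2221340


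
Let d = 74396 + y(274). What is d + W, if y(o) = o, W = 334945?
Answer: 409615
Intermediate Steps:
d = 74670 (d = 74396 + 274 = 74670)
d + W = 74670 + 334945 = 409615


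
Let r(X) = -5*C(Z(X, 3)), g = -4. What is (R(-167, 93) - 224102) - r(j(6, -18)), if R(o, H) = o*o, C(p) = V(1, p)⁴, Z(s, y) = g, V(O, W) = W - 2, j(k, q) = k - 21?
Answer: -189733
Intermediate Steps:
j(k, q) = -21 + k
V(O, W) = -2 + W
Z(s, y) = -4
C(p) = (-2 + p)⁴
R(o, H) = o²
r(X) = -6480 (r(X) = -5*(-2 - 4)⁴ = -5*(-6)⁴ = -5*1296 = -6480)
(R(-167, 93) - 224102) - r(j(6, -18)) = ((-167)² - 224102) - 1*(-6480) = (27889 - 224102) + 6480 = -196213 + 6480 = -189733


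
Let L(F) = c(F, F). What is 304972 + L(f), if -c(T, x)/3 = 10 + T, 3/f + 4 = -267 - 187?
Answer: 139663445/458 ≈ 3.0494e+5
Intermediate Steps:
f = -3/458 (f = 3/(-4 + (-267 - 187)) = 3/(-4 - 454) = 3/(-458) = 3*(-1/458) = -3/458 ≈ -0.0065502)
c(T, x) = -30 - 3*T (c(T, x) = -3*(10 + T) = -30 - 3*T)
L(F) = -30 - 3*F
304972 + L(f) = 304972 + (-30 - 3*(-3/458)) = 304972 + (-30 + 9/458) = 304972 - 13731/458 = 139663445/458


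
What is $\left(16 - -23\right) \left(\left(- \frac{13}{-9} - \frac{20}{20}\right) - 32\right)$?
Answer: $- \frac{3692}{3} \approx -1230.7$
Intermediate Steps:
$\left(16 - -23\right) \left(\left(- \frac{13}{-9} - \frac{20}{20}\right) - 32\right) = \left(16 + 23\right) \left(\left(\left(-13\right) \left(- \frac{1}{9}\right) - 1\right) - 32\right) = 39 \left(\left(\frac{13}{9} - 1\right) - 32\right) = 39 \left(\frac{4}{9} - 32\right) = 39 \left(- \frac{284}{9}\right) = - \frac{3692}{3}$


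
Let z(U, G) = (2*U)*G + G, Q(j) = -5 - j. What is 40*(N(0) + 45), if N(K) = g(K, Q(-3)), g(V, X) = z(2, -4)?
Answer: 1000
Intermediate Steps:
z(U, G) = G + 2*G*U (z(U, G) = 2*G*U + G = G + 2*G*U)
g(V, X) = -20 (g(V, X) = -4*(1 + 2*2) = -4*(1 + 4) = -4*5 = -20)
N(K) = -20
40*(N(0) + 45) = 40*(-20 + 45) = 40*25 = 1000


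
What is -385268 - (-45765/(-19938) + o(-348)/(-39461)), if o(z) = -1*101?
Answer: -101040143050809/262257806 ≈ -3.8527e+5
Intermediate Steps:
o(z) = -101
-385268 - (-45765/(-19938) + o(-348)/(-39461)) = -385268 - (-45765/(-19938) - 101/(-39461)) = -385268 - (-45765*(-1/19938) - 101*(-1/39461)) = -385268 - (15255/6646 + 101/39461) = -385268 - 1*602648801/262257806 = -385268 - 602648801/262257806 = -101040143050809/262257806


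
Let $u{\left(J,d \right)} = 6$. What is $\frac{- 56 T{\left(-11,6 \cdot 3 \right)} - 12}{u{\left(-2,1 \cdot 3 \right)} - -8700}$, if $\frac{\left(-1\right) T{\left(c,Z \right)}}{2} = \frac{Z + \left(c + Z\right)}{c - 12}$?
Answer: $- \frac{1538}{100119} \approx -0.015362$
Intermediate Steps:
$T{\left(c,Z \right)} = - \frac{2 \left(c + 2 Z\right)}{-12 + c}$ ($T{\left(c,Z \right)} = - 2 \frac{Z + \left(c + Z\right)}{c - 12} = - 2 \frac{Z + \left(Z + c\right)}{-12 + c} = - 2 \frac{c + 2 Z}{-12 + c} = - \frac{2 \left(c + 2 Z\right)}{-12 + c}$)
$\frac{- 56 T{\left(-11,6 \cdot 3 \right)} - 12}{u{\left(-2,1 \cdot 3 \right)} - -8700} = \frac{- 56 \frac{2 \left(\left(-1\right) \left(-11\right) - 2 \cdot 6 \cdot 3\right)}{-12 - 11} - 12}{6 - -8700} = \frac{- 56 \frac{2 \left(11 - 36\right)}{-23} - 12}{6 + 8700} = \frac{- 56 \cdot 2 \left(- \frac{1}{23}\right) \left(11 - 36\right) - 12}{8706} = \left(- 56 \cdot 2 \left(- \frac{1}{23}\right) \left(-25\right) - 12\right) \frac{1}{8706} = \left(\left(-56\right) \frac{50}{23} - 12\right) \frac{1}{8706} = \left(- \frac{2800}{23} - 12\right) \frac{1}{8706} = \left(- \frac{3076}{23}\right) \frac{1}{8706} = - \frac{1538}{100119}$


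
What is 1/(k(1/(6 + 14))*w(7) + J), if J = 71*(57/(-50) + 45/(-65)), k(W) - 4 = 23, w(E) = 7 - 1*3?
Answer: -650/14361 ≈ -0.045261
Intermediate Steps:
w(E) = 4 (w(E) = 7 - 3 = 4)
k(W) = 27 (k(W) = 4 + 23 = 27)
J = -84561/650 (J = 71*(57*(-1/50) + 45*(-1/65)) = 71*(-57/50 - 9/13) = 71*(-1191/650) = -84561/650 ≈ -130.09)
1/(k(1/(6 + 14))*w(7) + J) = 1/(27*4 - 84561/650) = 1/(108 - 84561/650) = 1/(-14361/650) = -650/14361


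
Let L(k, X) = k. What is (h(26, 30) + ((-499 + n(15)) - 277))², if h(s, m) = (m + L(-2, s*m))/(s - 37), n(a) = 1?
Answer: 73153809/121 ≈ 6.0458e+5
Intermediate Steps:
h(s, m) = (-2 + m)/(-37 + s) (h(s, m) = (m - 2)/(s - 37) = (-2 + m)/(-37 + s))
(h(26, 30) + ((-499 + n(15)) - 277))² = ((-2 + 30)/(-37 + 26) + ((-499 + 1) - 277))² = (28/(-11) + (-498 - 277))² = (-1/11*28 - 775)² = (-28/11 - 775)² = (-8553/11)² = 73153809/121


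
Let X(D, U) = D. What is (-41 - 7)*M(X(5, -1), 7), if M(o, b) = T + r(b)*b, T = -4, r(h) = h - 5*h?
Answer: 9600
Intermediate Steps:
r(h) = -4*h
M(o, b) = -4 - 4*b² (M(o, b) = -4 + (-4*b)*b = -4 - 4*b²)
(-41 - 7)*M(X(5, -1), 7) = (-41 - 7)*(-4 - 4*7²) = -48*(-4 - 4*49) = -48*(-4 - 196) = -48*(-200) = 9600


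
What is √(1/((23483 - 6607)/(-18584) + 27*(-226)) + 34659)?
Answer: √27864297376063325833/28354111 ≈ 186.17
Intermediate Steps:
√(1/((23483 - 6607)/(-18584) + 27*(-226)) + 34659) = √(1/(16876*(-1/18584) - 6102) + 34659) = √(1/(-4219/4646 - 6102) + 34659) = √(1/(-28354111/4646) + 34659) = √(-4646/28354111 + 34659) = √(982725128503/28354111) = √27864297376063325833/28354111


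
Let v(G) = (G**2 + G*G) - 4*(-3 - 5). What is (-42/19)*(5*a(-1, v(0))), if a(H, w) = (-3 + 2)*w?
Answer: 6720/19 ≈ 353.68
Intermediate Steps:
v(G) = 32 + 2*G**2 (v(G) = (G**2 + G**2) - 4*(-8) = 2*G**2 + 32 = 32 + 2*G**2)
a(H, w) = -w
(-42/19)*(5*a(-1, v(0))) = (-42/19)*(5*(-(32 + 2*0**2))) = (-42/19)*(5*(-(32 + 2*0))) = (-21*2/19)*(5*(-(32 + 0))) = -210*(-1*32)/19 = -210*(-32)/19 = -42/19*(-160) = 6720/19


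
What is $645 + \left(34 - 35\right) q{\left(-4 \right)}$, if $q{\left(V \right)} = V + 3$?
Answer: $646$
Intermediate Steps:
$q{\left(V \right)} = 3 + V$
$645 + \left(34 - 35\right) q{\left(-4 \right)} = 645 + \left(34 - 35\right) \left(3 - 4\right) = 645 - -1 = 645 + 1 = 646$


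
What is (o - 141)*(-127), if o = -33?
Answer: 22098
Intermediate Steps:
(o - 141)*(-127) = (-33 - 141)*(-127) = -174*(-127) = 22098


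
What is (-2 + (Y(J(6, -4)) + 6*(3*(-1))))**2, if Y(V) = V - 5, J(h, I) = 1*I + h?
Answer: 529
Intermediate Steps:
J(h, I) = I + h
Y(V) = -5 + V
(-2 + (Y(J(6, -4)) + 6*(3*(-1))))**2 = (-2 + ((-5 + (-4 + 6)) + 6*(3*(-1))))**2 = (-2 + ((-5 + 2) + 6*(-3)))**2 = (-2 + (-3 - 18))**2 = (-2 - 21)**2 = (-23)**2 = 529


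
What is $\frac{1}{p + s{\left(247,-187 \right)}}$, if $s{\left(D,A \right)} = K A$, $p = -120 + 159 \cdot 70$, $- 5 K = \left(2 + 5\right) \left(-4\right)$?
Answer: $\frac{5}{49814} \approx 0.00010037$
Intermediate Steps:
$K = \frac{28}{5}$ ($K = - \frac{\left(2 + 5\right) \left(-4\right)}{5} = - \frac{7 \left(-4\right)}{5} = \left(- \frac{1}{5}\right) \left(-28\right) = \frac{28}{5} \approx 5.6$)
$p = 11010$ ($p = -120 + 11130 = 11010$)
$s{\left(D,A \right)} = \frac{28 A}{5}$
$\frac{1}{p + s{\left(247,-187 \right)}} = \frac{1}{11010 + \frac{28}{5} \left(-187\right)} = \frac{1}{11010 - \frac{5236}{5}} = \frac{1}{\frac{49814}{5}} = \frac{5}{49814}$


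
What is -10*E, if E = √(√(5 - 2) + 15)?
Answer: -10*√(15 + √3) ≈ -40.905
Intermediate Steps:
E = √(15 + √3) (E = √(√3 + 15) = √(15 + √3) ≈ 4.0905)
-10*E = -10*√(15 + √3)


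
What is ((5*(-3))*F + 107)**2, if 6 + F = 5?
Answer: 14884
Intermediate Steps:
F = -1 (F = -6 + 5 = -1)
((5*(-3))*F + 107)**2 = ((5*(-3))*(-1) + 107)**2 = (-15*(-1) + 107)**2 = (15 + 107)**2 = 122**2 = 14884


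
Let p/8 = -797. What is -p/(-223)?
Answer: -6376/223 ≈ -28.592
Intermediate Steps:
p = -6376 (p = 8*(-797) = -6376)
-p/(-223) = -(-6376)/(-223) = -(-6376)*(-1)/223 = -1*6376/223 = -6376/223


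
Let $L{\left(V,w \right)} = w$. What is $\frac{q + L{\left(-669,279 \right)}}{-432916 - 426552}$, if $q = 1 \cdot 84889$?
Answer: $- \frac{21292}{214867} \approx -0.099094$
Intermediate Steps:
$q = 84889$
$\frac{q + L{\left(-669,279 \right)}}{-432916 - 426552} = \frac{84889 + 279}{-432916 - 426552} = \frac{85168}{-859468} = 85168 \left(- \frac{1}{859468}\right) = - \frac{21292}{214867}$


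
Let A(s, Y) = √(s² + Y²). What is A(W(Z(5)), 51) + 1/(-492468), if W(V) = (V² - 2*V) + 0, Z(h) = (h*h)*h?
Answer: -1/492468 + 3*√26265914 ≈ 15375.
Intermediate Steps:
Z(h) = h³ (Z(h) = h²*h = h³)
W(V) = V² - 2*V
A(s, Y) = √(Y² + s²)
A(W(Z(5)), 51) + 1/(-492468) = √(51² + (5³*(-2 + 5³))²) + 1/(-492468) = √(2601 + (125*(-2 + 125))²) - 1/492468 = √(2601 + (125*123)²) - 1/492468 = √(2601 + 15375²) - 1/492468 = √(2601 + 236390625) - 1/492468 = √236393226 - 1/492468 = 3*√26265914 - 1/492468 = -1/492468 + 3*√26265914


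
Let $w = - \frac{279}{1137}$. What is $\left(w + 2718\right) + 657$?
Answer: $\frac{1279032}{379} \approx 3374.8$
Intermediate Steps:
$w = - \frac{93}{379}$ ($w = \left(-279\right) \frac{1}{1137} = - \frac{93}{379} \approx -0.24538$)
$\left(w + 2718\right) + 657 = \left(- \frac{93}{379} + 2718\right) + 657 = \frac{1030029}{379} + 657 = \frac{1279032}{379}$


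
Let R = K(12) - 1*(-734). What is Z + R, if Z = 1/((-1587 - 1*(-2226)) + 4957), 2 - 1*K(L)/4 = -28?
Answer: 4778985/5596 ≈ 854.00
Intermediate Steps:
K(L) = 120 (K(L) = 8 - 4*(-28) = 8 + 112 = 120)
R = 854 (R = 120 - 1*(-734) = 120 + 734 = 854)
Z = 1/5596 (Z = 1/((-1587 + 2226) + 4957) = 1/(639 + 4957) = 1/5596 ≈ 0.00017870)
Z + R = 1/5596 + 854 = 4778985/5596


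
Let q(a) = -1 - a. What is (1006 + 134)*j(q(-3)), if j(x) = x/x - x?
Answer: -1140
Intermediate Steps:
j(x) = 1 - x
(1006 + 134)*j(q(-3)) = (1006 + 134)*(1 - (-1 - 1*(-3))) = 1140*(1 - (-1 + 3)) = 1140*(1 - 1*2) = 1140*(1 - 2) = 1140*(-1) = -1140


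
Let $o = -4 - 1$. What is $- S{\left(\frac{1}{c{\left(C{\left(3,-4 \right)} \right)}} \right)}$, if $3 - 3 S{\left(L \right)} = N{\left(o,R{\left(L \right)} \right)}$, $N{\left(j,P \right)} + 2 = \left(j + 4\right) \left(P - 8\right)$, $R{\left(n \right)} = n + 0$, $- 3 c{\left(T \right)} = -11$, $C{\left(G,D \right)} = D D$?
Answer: $\frac{10}{11} \approx 0.90909$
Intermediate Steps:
$C{\left(G,D \right)} = D^{2}$
$c{\left(T \right)} = \frac{11}{3}$ ($c{\left(T \right)} = \left(- \frac{1}{3}\right) \left(-11\right) = \frac{11}{3}$)
$R{\left(n \right)} = n$
$o = -5$
$N{\left(j,P \right)} = -2 + \left(-8 + P\right) \left(4 + j\right)$ ($N{\left(j,P \right)} = -2 + \left(j + 4\right) \left(P - 8\right) = -2 + \left(4 + j\right) \left(-8 + P\right) = -2 + \left(-8 + P\right) \left(4 + j\right)$)
$S{\left(L \right)} = -1 + \frac{L}{3}$ ($S{\left(L \right)} = 1 - \frac{-34 - -40 + 4 L + L \left(-5\right)}{3} = 1 - \frac{-34 + 40 + 4 L - 5 L}{3} = 1 - \frac{6 - L}{3} = 1 + \left(-2 + \frac{L}{3}\right) = -1 + \frac{L}{3}$)
$- S{\left(\frac{1}{c{\left(C{\left(3,-4 \right)} \right)}} \right)} = - (-1 + \frac{1}{3 \cdot \frac{11}{3}}) = - (-1 + \frac{1}{3} \cdot \frac{3}{11}) = - (-1 + \frac{1}{11}) = \left(-1\right) \left(- \frac{10}{11}\right) = \frac{10}{11}$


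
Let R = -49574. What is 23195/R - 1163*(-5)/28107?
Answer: -363669055/1393376418 ≈ -0.26100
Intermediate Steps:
23195/R - 1163*(-5)/28107 = 23195/(-49574) - 1163*(-5)/28107 = 23195*(-1/49574) + 5815*(1/28107) = -23195/49574 + 5815/28107 = -363669055/1393376418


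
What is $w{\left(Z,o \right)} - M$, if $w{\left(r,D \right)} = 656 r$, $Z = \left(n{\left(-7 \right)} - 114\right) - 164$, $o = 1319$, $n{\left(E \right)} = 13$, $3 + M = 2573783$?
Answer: $-2747620$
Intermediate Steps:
$M = 2573780$ ($M = -3 + 2573783 = 2573780$)
$Z = -265$ ($Z = \left(13 - 114\right) - 164 = -101 - 164 = -265$)
$w{\left(Z,o \right)} - M = 656 \left(-265\right) - 2573780 = -173840 - 2573780 = -2747620$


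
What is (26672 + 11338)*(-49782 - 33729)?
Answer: -3174253110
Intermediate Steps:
(26672 + 11338)*(-49782 - 33729) = 38010*(-83511) = -3174253110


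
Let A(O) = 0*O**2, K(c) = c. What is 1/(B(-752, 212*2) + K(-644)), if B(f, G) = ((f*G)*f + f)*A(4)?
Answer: -1/644 ≈ -0.0015528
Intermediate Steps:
A(O) = 0
B(f, G) = 0 (B(f, G) = ((f*G)*f + f)*0 = ((G*f)*f + f)*0 = (G*f**2 + f)*0 = (f + G*f**2)*0 = 0)
1/(B(-752, 212*2) + K(-644)) = 1/(0 - 644) = 1/(-644) = -1/644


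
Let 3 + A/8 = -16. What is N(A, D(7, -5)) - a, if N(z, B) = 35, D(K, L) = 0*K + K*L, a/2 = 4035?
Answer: -8035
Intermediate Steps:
A = -152 (A = -24 + 8*(-16) = -24 - 128 = -152)
a = 8070 (a = 2*4035 = 8070)
D(K, L) = K*L (D(K, L) = 0 + K*L = K*L)
N(A, D(7, -5)) - a = 35 - 1*8070 = 35 - 8070 = -8035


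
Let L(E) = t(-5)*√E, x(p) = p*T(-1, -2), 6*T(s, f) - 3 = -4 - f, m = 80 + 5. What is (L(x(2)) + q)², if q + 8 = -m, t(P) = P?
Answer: 25972/3 + 310*√3 ≈ 9194.3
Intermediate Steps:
m = 85
T(s, f) = -⅙ - f/6 (T(s, f) = ½ + (-4 - f)/6 = ½ + (-⅔ - f/6) = -⅙ - f/6)
x(p) = p/6 (x(p) = p*(-⅙ - ⅙*(-2)) = p*(-⅙ + ⅓) = p*(⅙) = p/6)
L(E) = -5*√E
q = -93 (q = -8 - 1*85 = -8 - 85 = -93)
(L(x(2)) + q)² = (-5*√3/3 - 93)² = (-93 - 5*√3/3)²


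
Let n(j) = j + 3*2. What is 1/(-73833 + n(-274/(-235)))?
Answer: -235/17349071 ≈ -1.3545e-5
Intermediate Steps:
n(j) = 6 + j (n(j) = j + 6 = 6 + j)
1/(-73833 + n(-274/(-235))) = 1/(-73833 + (6 - 274/(-235))) = 1/(-73833 + (6 - 274*(-1/235))) = 1/(-73833 + (6 + 274/235)) = 1/(-73833 + 1684/235) = 1/(-17349071/235) = -235/17349071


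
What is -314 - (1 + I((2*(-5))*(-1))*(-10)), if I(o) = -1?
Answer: -325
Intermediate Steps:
-314 - (1 + I((2*(-5))*(-1))*(-10)) = -314 - (1 - 1*(-10)) = -314 - (1 + 10) = -314 - 1*11 = -314 - 11 = -325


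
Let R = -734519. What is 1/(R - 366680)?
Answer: -1/1101199 ≈ -9.0810e-7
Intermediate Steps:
1/(R - 366680) = 1/(-734519 - 366680) = 1/(-1101199) = -1/1101199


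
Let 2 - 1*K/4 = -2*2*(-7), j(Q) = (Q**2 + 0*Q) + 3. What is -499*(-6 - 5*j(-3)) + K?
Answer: 32830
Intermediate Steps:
j(Q) = 3 + Q**2 (j(Q) = (Q**2 + 0) + 3 = Q**2 + 3 = 3 + Q**2)
K = -104 (K = 8 - 4*(-2*2)*(-7) = 8 - (-16)*(-7) = 8 - 4*28 = 8 - 112 = -104)
-499*(-6 - 5*j(-3)) + K = -499*(-6 - 5*(3 + (-3)**2)) - 104 = -499*(-6 - 5*(3 + 9)) - 104 = -499*(-6 - 5*12) - 104 = -499*(-6 - 60) - 104 = -499*(-66) - 104 = 32934 - 104 = 32830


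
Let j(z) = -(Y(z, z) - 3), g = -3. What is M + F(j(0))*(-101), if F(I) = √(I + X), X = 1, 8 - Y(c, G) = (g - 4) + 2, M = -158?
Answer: -158 - 303*I ≈ -158.0 - 303.0*I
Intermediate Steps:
Y(c, G) = 13 (Y(c, G) = 8 - ((-3 - 4) + 2) = 8 - (-7 + 2) = 8 - 1*(-5) = 8 + 5 = 13)
j(z) = -10 (j(z) = -(13 - 3) = -1*10 = -10)
F(I) = √(1 + I) (F(I) = √(I + 1) = √(1 + I))
M + F(j(0))*(-101) = -158 + √(1 - 10)*(-101) = -158 + √(-9)*(-101) = -158 + (3*I)*(-101) = -158 - 303*I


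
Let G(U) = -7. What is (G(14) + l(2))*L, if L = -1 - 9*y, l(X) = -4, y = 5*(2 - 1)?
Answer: 506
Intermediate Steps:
y = 5 (y = 5*1 = 5)
L = -46 (L = -1 - 9*5 = -1 - 45 = -46)
(G(14) + l(2))*L = (-7 - 4)*(-46) = -11*(-46) = 506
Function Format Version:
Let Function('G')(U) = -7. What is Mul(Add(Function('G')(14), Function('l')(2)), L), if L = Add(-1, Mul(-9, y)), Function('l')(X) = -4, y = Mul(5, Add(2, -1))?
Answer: 506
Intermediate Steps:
y = 5 (y = Mul(5, 1) = 5)
L = -46 (L = Add(-1, Mul(-9, 5)) = Add(-1, -45) = -46)
Mul(Add(Function('G')(14), Function('l')(2)), L) = Mul(Add(-7, -4), -46) = Mul(-11, -46) = 506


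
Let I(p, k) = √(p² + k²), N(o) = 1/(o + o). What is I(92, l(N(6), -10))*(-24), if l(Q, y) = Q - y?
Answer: -2*√1233457 ≈ -2221.2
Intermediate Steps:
N(o) = 1/(2*o)
I(p, k) = √(k² + p²)
I(92, l(N(6), -10))*(-24) = √(((½)/6 - 1*(-10))² + 92²)*(-24) = √(((½)*(⅙) + 10)² + 8464)*(-24) = √((1/12 + 10)² + 8464)*(-24) = √((121/12)² + 8464)*(-24) = √(14641/144 + 8464)*(-24) = √(1233457/144)*(-24) = (√1233457/12)*(-24) = -2*√1233457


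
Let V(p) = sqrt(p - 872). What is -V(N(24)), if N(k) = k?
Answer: -4*I*sqrt(53) ≈ -29.12*I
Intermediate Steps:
V(p) = sqrt(-872 + p)
-V(N(24)) = -sqrt(-872 + 24) = -sqrt(-848) = -4*I*sqrt(53)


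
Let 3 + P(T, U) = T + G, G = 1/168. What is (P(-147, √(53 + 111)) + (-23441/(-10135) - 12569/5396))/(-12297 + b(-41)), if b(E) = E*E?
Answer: 344561391403/24384053037120 ≈ 0.014131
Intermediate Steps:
G = 1/168 ≈ 0.0059524
b(E) = E²
P(T, U) = -503/168 + T (P(T, U) = -3 + (T + 1/168) = -3 + (1/168 + T) = -503/168 + T)
(P(-147, √(53 + 111)) + (-23441/(-10135) - 12569/5396))/(-12297 + b(-41)) = ((-503/168 - 147) + (-23441/(-10135) - 12569/5396))/(-12297 + (-41)²) = (-25199/168 + (-23441*(-1/10135) - 12569*1/5396))/(-12297 + 1681) = (-25199/168 + (23441/10135 - 12569/5396))/(-10616) = (-25199/168 - 899179/54688460)*(-1/10616) = -344561391403/2296915320*(-1/10616) = 344561391403/24384053037120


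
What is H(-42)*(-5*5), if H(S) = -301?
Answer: 7525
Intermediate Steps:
H(-42)*(-5*5) = -(-1505)*5 = -301*(-25) = 7525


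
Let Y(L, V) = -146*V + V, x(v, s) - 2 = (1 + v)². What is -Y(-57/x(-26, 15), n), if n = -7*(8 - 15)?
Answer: 7105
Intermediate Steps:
x(v, s) = 2 + (1 + v)²
n = 49 (n = -7*(-7) = 49)
Y(L, V) = -145*V
-Y(-57/x(-26, 15), n) = -(-145)*49 = -1*(-7105) = 7105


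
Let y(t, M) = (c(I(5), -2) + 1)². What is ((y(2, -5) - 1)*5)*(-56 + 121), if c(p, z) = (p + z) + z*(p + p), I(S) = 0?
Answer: 0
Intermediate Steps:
c(p, z) = p + z + 2*p*z (c(p, z) = (p + z) + z*(2*p) = (p + z) + 2*p*z = p + z + 2*p*z)
y(t, M) = 1 (y(t, M) = ((0 - 2 + 2*0*(-2)) + 1)² = ((0 - 2 + 0) + 1)² = (-2 + 1)² = (-1)² = 1)
((y(2, -5) - 1)*5)*(-56 + 121) = ((1 - 1)*5)*(-56 + 121) = (0*5)*65 = 0*65 = 0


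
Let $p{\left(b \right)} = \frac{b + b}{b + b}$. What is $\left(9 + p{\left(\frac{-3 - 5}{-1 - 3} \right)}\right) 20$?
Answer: $200$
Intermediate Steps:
$p{\left(b \right)} = 1$ ($p{\left(b \right)} = \frac{2 b}{2 b} = 2 b \frac{1}{2 b} = 1$)
$\left(9 + p{\left(\frac{-3 - 5}{-1 - 3} \right)}\right) 20 = \left(9 + 1\right) 20 = 10 \cdot 20 = 200$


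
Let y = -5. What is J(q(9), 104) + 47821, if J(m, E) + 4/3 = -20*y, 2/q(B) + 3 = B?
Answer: 143759/3 ≈ 47920.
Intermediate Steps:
q(B) = 2/(-3 + B)
J(m, E) = 296/3 (J(m, E) = -4/3 - 20*(-5) = -4/3 + 100 = 296/3)
J(q(9), 104) + 47821 = 296/3 + 47821 = 143759/3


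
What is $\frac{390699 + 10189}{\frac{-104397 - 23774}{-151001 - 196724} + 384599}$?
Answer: $\frac{69699389900}{66867407723} \approx 1.0424$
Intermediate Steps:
$\frac{390699 + 10189}{\frac{-104397 - 23774}{-151001 - 196724} + 384599} = \frac{400888}{- \frac{128171}{-347725} + 384599} = \frac{400888}{\left(-128171\right) \left(- \frac{1}{347725}\right) + 384599} = \frac{400888}{\frac{128171}{347725} + 384599} = \frac{400888}{\frac{133734815446}{347725}} = 400888 \cdot \frac{347725}{133734815446} = \frac{69699389900}{66867407723}$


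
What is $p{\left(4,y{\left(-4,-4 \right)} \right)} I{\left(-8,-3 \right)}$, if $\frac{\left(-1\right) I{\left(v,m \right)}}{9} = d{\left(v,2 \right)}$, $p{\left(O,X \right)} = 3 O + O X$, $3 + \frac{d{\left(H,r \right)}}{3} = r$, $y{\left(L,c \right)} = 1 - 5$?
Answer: $-108$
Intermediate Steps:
$y{\left(L,c \right)} = -4$ ($y{\left(L,c \right)} = 1 - 5 = -4$)
$d{\left(H,r \right)} = -9 + 3 r$
$I{\left(v,m \right)} = 27$ ($I{\left(v,m \right)} = - 9 \left(-9 + 3 \cdot 2\right) = - 9 \left(-9 + 6\right) = \left(-9\right) \left(-3\right) = 27$)
$p{\left(4,y{\left(-4,-4 \right)} \right)} I{\left(-8,-3 \right)} = 4 \left(3 - 4\right) 27 = 4 \left(-1\right) 27 = \left(-4\right) 27 = -108$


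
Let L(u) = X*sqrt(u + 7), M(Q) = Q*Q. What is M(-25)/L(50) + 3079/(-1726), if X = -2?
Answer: -3079/1726 - 625*sqrt(57)/114 ≈ -43.176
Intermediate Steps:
M(Q) = Q**2
L(u) = -2*sqrt(7 + u) (L(u) = -2*sqrt(u + 7) = -2*sqrt(7 + u))
M(-25)/L(50) + 3079/(-1726) = (-25)**2/((-2*sqrt(7 + 50))) + 3079/(-1726) = 625/((-2*sqrt(57))) + 3079*(-1/1726) = 625*(-sqrt(57)/114) - 3079/1726 = -625*sqrt(57)/114 - 3079/1726 = -3079/1726 - 625*sqrt(57)/114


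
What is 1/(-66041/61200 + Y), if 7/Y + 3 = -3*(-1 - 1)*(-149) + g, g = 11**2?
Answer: -5936400/6459527 ≈ -0.91901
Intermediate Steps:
g = 121
Y = -7/776 (Y = 7/(-3 + (-3*(-1 - 1)*(-149) + 121)) = 7/(-3 + (-3*(-2)*(-149) + 121)) = 7/(-3 + (6*(-149) + 121)) = 7/(-3 + (-894 + 121)) = 7/(-3 - 773) = 7/(-776) = 7*(-1/776) = -7/776 ≈ -0.0090206)
1/(-66041/61200 + Y) = 1/(-66041/61200 - 7/776) = 1/(-6459527/5936400) = -5936400/6459527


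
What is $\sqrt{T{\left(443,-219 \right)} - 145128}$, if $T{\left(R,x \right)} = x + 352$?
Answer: $i \sqrt{144995} \approx 380.78 i$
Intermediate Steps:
$T{\left(R,x \right)} = 352 + x$
$\sqrt{T{\left(443,-219 \right)} - 145128} = \sqrt{\left(352 - 219\right) - 145128} = \sqrt{133 - 145128} = \sqrt{-144995} = i \sqrt{144995}$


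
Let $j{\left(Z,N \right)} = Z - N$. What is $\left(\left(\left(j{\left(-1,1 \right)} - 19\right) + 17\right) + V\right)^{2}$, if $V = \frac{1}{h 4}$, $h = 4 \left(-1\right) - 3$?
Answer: $\frac{12769}{784} \approx 16.287$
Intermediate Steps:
$h = -7$ ($h = -4 - 3 = -7$)
$V = - \frac{1}{28}$ ($V = \frac{1}{\left(-7\right) 4} = \frac{1}{-28} = - \frac{1}{28} \approx -0.035714$)
$\left(\left(\left(j{\left(-1,1 \right)} - 19\right) + 17\right) + V\right)^{2} = \left(\left(\left(\left(-1 - 1\right) - 19\right) + 17\right) - \frac{1}{28}\right)^{2} = \left(\left(\left(-2 - 19\right) + 17\right) - \frac{1}{28}\right)^{2} = \left(\left(-21 + 17\right) - \frac{1}{28}\right)^{2} = \left(-4 - \frac{1}{28}\right)^{2} = \left(- \frac{113}{28}\right)^{2} = \frac{12769}{784}$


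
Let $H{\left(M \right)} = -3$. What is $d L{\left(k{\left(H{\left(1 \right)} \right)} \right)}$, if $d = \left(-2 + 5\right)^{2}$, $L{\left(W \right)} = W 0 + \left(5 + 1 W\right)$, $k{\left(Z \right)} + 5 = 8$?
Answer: $72$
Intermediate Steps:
$k{\left(Z \right)} = 3$ ($k{\left(Z \right)} = -5 + 8 = 3$)
$L{\left(W \right)} = 5 + W$ ($L{\left(W \right)} = 0 + \left(5 + W\right) = 5 + W$)
$d = 9$ ($d = 3^{2} = 9$)
$d L{\left(k{\left(H{\left(1 \right)} \right)} \right)} = 9 \left(5 + 3\right) = 9 \cdot 8 = 72$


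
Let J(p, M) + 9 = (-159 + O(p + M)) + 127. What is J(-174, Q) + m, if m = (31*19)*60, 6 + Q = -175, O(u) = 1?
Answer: 35300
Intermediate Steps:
Q = -181 (Q = -6 - 175 = -181)
J(p, M) = -40 (J(p, M) = -9 + ((-159 + 1) + 127) = -9 + (-158 + 127) = -9 - 31 = -40)
m = 35340 (m = 589*60 = 35340)
J(-174, Q) + m = -40 + 35340 = 35300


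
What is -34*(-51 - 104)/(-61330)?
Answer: -527/6133 ≈ -0.085929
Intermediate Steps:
-34*(-51 - 104)/(-61330) = -34*(-155)*(-1/61330) = 5270*(-1/61330) = -527/6133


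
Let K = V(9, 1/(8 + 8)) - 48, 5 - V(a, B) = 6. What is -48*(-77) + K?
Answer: 3647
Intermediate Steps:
V(a, B) = -1 (V(a, B) = 5 - 1*6 = 5 - 6 = -1)
K = -49 (K = -1 - 48 = -49)
-48*(-77) + K = -48*(-77) - 49 = 3696 - 49 = 3647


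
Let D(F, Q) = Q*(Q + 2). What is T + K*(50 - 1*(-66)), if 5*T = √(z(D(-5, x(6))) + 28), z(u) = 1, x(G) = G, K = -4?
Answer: -464 + √29/5 ≈ -462.92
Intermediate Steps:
D(F, Q) = Q*(2 + Q)
T = √29/5 (T = √(1 + 28)/5 = √29/5 ≈ 1.0770)
T + K*(50 - 1*(-66)) = √29/5 - 4*(50 - 1*(-66)) = √29/5 - 4*(50 + 66) = √29/5 - 4*116 = √29/5 - 464 = -464 + √29/5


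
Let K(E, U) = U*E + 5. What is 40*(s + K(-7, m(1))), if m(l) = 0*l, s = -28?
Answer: -920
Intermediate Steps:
m(l) = 0
K(E, U) = 5 + E*U (K(E, U) = E*U + 5 = 5 + E*U)
40*(s + K(-7, m(1))) = 40*(-28 + (5 - 7*0)) = 40*(-28 + (5 + 0)) = 40*(-28 + 5) = 40*(-23) = -920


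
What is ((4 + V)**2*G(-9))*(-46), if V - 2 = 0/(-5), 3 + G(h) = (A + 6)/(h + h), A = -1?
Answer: 5428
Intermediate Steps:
G(h) = -3 + 5/(2*h) (G(h) = -3 + (-1 + 6)/(h + h) = -3 + 5/((2*h)) = -3 + 5*(1/(2*h)) = -3 + 5/(2*h))
V = 2 (V = 2 + 0/(-5) = 2 + 0*(-1/5) = 2 + 0 = 2)
((4 + V)**2*G(-9))*(-46) = ((4 + 2)**2*(-3 + (5/2)/(-9)))*(-46) = (6**2*(-3 + (5/2)*(-1/9)))*(-46) = (36*(-3 - 5/18))*(-46) = (36*(-59/18))*(-46) = -118*(-46) = 5428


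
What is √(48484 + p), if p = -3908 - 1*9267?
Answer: √35309 ≈ 187.91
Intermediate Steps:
p = -13175 (p = -3908 - 9267 = -13175)
√(48484 + p) = √(48484 - 13175) = √35309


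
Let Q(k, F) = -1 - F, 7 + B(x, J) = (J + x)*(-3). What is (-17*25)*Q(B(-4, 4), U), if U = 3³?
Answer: 11900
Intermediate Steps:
B(x, J) = -7 - 3*J - 3*x (B(x, J) = -7 + (J + x)*(-3) = -7 + (-3*J - 3*x) = -7 - 3*J - 3*x)
U = 27
(-17*25)*Q(B(-4, 4), U) = (-17*25)*(-1 - 1*27) = -425*(-1 - 27) = -425*(-28) = 11900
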